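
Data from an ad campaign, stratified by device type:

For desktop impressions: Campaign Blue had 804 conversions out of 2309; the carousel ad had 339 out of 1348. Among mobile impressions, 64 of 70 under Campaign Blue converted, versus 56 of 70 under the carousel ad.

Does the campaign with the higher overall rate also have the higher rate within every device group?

Yes

Desktop: Campaign Blue 804/2309 = 34.8%, the carousel ad 339/1348 = 25.1% → Campaign Blue
Mobile: Campaign Blue 64/70 = 91.4%, the carousel ad 56/70 = 80.0% → Campaign Blue
Overall: Campaign Blue 868/2379 = 36.5%, the carousel ad 395/1418 = 27.9% → Campaign Blue
Campaign Blue wins overall and in every device group — no reversal.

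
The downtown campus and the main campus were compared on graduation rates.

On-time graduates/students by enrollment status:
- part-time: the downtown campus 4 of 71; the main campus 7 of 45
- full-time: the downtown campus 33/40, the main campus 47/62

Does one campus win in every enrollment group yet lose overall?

Part-time: the downtown campus 4/71 = 5.6%, the main campus 7/45 = 15.6% → the main campus
Full-time: the downtown campus 33/40 = 82.5%, the main campus 47/62 = 75.8% → the downtown campus
Overall: the downtown campus 37/111 = 33.3%, the main campus 54/107 = 50.5% → the main campus
Neither sweeps: the downtown campus wins 1 of 2 groups, the main campus wins 1. The main campus wins overall but not every group — no Simpson reversal.

No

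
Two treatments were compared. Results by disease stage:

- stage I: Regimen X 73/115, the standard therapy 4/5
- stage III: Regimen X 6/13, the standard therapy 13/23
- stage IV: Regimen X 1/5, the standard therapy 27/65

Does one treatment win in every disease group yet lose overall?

Yes

Stage I: Regimen X 73/115 = 63.5%, the standard therapy 4/5 = 80.0% → the standard therapy
Stage III: Regimen X 6/13 = 46.2%, the standard therapy 13/23 = 56.5% → the standard therapy
Stage IV: Regimen X 1/5 = 20.0%, the standard therapy 27/65 = 41.5% → the standard therapy
Overall: Regimen X 80/133 = 60.2%, the standard therapy 44/93 = 47.3% → Regimen X
The standard therapy wins each disease group but Regimen X wins overall — the comparison reverses. The standard therapy's patients skew toward stage IV, which has a lower base rate.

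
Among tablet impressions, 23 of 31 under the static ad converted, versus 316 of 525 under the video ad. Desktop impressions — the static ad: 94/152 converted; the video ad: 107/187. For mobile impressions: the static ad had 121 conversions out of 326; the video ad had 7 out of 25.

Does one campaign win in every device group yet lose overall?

Tablet: the static ad 23/31 = 74.2%, the video ad 316/525 = 60.2% → the static ad
Desktop: the static ad 94/152 = 61.8%, the video ad 107/187 = 57.2% → the static ad
Mobile: the static ad 121/326 = 37.1%, the video ad 7/25 = 28.0% → the static ad
Overall: the static ad 238/509 = 46.8%, the video ad 430/737 = 58.3% → the video ad
The static ad wins each device group but the video ad wins overall — the comparison reverses. The static ad's impressions skew toward mobile, which has a lower base rate.

Yes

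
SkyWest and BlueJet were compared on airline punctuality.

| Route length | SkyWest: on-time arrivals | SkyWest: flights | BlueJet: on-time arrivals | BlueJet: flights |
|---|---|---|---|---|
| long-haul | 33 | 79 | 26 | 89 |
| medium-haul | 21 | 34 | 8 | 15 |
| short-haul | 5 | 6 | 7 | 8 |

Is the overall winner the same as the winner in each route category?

No

Long-haul: SkyWest 33/79 = 41.8%, BlueJet 26/89 = 29.2% → SkyWest
Medium-haul: SkyWest 21/34 = 61.8%, BlueJet 8/15 = 53.3% → SkyWest
Short-haul: SkyWest 5/6 = 83.3%, BlueJet 7/8 = 87.5% → BlueJet
Overall: SkyWest 59/119 = 49.6%, BlueJet 41/112 = 36.6% → SkyWest
Neither sweeps: SkyWest wins 2 of 3 groups, BlueJet wins 1. SkyWest wins overall but not every group — no Simpson reversal.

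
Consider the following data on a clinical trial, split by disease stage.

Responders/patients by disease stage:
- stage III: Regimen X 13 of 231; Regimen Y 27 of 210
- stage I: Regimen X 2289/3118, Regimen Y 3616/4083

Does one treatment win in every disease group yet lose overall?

Stage III: Regimen X 13/231 = 5.6%, Regimen Y 27/210 = 12.9% → Regimen Y
Stage I: Regimen X 2289/3118 = 73.4%, Regimen Y 3616/4083 = 88.6% → Regimen Y
Overall: Regimen X 2302/3349 = 68.7%, Regimen Y 3643/4293 = 84.9% → Regimen Y
Regimen Y wins overall and in every disease group — no reversal.

No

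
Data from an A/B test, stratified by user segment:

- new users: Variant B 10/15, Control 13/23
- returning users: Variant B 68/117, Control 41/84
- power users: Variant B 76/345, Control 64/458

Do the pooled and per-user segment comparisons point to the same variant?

Yes

New users: Variant B 10/15 = 66.7%, Control 13/23 = 56.5% → Variant B
Returning users: Variant B 68/117 = 58.1%, Control 41/84 = 48.8% → Variant B
Power users: Variant B 76/345 = 22.0%, Control 64/458 = 14.0% → Variant B
Overall: Variant B 154/477 = 32.3%, Control 118/565 = 20.9% → Variant B
Variant B wins overall and in every user group — no reversal.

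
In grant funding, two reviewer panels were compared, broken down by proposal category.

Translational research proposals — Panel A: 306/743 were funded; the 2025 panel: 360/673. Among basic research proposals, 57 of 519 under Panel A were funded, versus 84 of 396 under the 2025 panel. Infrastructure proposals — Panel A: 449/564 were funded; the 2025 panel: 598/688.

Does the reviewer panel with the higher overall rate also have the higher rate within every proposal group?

Yes

Translational research: Panel A 306/743 = 41.2%, the 2025 panel 360/673 = 53.5% → the 2025 panel
Basic research: Panel A 57/519 = 11.0%, the 2025 panel 84/396 = 21.2% → the 2025 panel
Infrastructure: Panel A 449/564 = 79.6%, the 2025 panel 598/688 = 86.9% → the 2025 panel
Overall: Panel A 812/1826 = 44.5%, the 2025 panel 1042/1757 = 59.3% → the 2025 panel
The 2025 panel wins overall and in every proposal group — no reversal.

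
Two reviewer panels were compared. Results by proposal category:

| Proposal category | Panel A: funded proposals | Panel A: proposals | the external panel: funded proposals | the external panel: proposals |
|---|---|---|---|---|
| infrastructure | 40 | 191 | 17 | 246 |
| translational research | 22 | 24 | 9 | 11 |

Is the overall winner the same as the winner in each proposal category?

Yes

Infrastructure: Panel A 40/191 = 20.9%, the external panel 17/246 = 6.9% → Panel A
Translational research: Panel A 22/24 = 91.7%, the external panel 9/11 = 81.8% → Panel A
Overall: Panel A 62/215 = 28.8%, the external panel 26/257 = 10.1% → Panel A
Panel A wins overall and in every proposal group — no reversal.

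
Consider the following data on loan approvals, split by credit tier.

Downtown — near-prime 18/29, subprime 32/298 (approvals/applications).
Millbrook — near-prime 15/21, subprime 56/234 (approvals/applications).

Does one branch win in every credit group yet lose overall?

Near-prime: Downtown 18/29 = 62.1%, Millbrook 15/21 = 71.4% → Millbrook
Subprime: Downtown 32/298 = 10.7%, Millbrook 56/234 = 23.9% → Millbrook
Overall: Downtown 50/327 = 15.3%, Millbrook 71/255 = 27.8% → Millbrook
Millbrook wins overall and in every credit group — no reversal.

No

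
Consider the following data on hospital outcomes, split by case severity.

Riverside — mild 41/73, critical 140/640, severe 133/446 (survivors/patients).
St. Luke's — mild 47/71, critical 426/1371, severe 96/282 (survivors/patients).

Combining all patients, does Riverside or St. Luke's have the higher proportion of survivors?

St. Luke's

Mild: Riverside 41/73 = 56.2%, St. Luke's 47/71 = 66.2% → St. Luke's
Critical: Riverside 140/640 = 21.9%, St. Luke's 426/1371 = 31.1% → St. Luke's
Severe: Riverside 133/446 = 29.8%, St. Luke's 96/282 = 34.0% → St. Luke's
Overall: Riverside 314/1159 = 27.1%, St. Luke's 569/1724 = 33.0% → St. Luke's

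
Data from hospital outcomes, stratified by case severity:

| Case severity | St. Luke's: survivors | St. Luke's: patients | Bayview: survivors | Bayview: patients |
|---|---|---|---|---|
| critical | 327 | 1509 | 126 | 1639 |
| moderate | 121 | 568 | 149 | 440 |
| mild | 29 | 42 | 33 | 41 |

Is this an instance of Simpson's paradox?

Critical: St. Luke's 327/1509 = 21.7%, Bayview 126/1639 = 7.7% → St. Luke's
Moderate: St. Luke's 121/568 = 21.3%, Bayview 149/440 = 33.9% → Bayview
Mild: St. Luke's 29/42 = 69.0%, Bayview 33/41 = 80.5% → Bayview
Overall: St. Luke's 477/2119 = 22.5%, Bayview 308/2120 = 14.5% → St. Luke's
Neither sweeps: St. Luke's wins 1 of 3 groups, Bayview wins 2. St. Luke's wins overall but not every group — no Simpson reversal.

No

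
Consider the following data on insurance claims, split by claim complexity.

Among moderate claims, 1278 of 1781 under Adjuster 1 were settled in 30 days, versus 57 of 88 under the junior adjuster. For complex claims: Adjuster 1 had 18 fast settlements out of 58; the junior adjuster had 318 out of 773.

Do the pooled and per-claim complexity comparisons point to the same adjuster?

No

Moderate: Adjuster 1 1278/1781 = 71.8%, the junior adjuster 57/88 = 64.8% → Adjuster 1
Complex: Adjuster 1 18/58 = 31.0%, the junior adjuster 318/773 = 41.1% → the junior adjuster
Overall: Adjuster 1 1296/1839 = 70.5%, the junior adjuster 375/861 = 43.6% → Adjuster 1
Neither sweeps: Adjuster 1 wins 1 of 2 groups, the junior adjuster wins 1. Adjuster 1 wins overall but not every group — no Simpson reversal.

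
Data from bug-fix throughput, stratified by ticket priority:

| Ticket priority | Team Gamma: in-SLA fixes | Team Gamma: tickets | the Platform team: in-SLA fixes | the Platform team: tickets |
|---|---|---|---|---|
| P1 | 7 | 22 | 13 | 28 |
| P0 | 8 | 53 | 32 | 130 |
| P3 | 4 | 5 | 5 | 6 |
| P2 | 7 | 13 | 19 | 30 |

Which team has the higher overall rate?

the Platform team

P1: Team Gamma 7/22 = 31.8%, the Platform team 13/28 = 46.4% → the Platform team
P0: Team Gamma 8/53 = 15.1%, the Platform team 32/130 = 24.6% → the Platform team
P3: Team Gamma 4/5 = 80.0%, the Platform team 5/6 = 83.3% → the Platform team
P2: Team Gamma 7/13 = 53.8%, the Platform team 19/30 = 63.3% → the Platform team
Overall: Team Gamma 26/93 = 28.0%, the Platform team 69/194 = 35.6% → the Platform team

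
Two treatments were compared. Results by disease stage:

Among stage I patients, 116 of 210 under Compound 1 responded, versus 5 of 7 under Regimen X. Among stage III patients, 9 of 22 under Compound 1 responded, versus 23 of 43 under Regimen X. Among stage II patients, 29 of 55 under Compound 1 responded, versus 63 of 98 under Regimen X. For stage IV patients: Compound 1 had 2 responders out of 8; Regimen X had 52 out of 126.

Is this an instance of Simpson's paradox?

Stage I: Compound 1 116/210 = 55.2%, Regimen X 5/7 = 71.4% → Regimen X
Stage III: Compound 1 9/22 = 40.9%, Regimen X 23/43 = 53.5% → Regimen X
Stage II: Compound 1 29/55 = 52.7%, Regimen X 63/98 = 64.3% → Regimen X
Stage IV: Compound 1 2/8 = 25.0%, Regimen X 52/126 = 41.3% → Regimen X
Overall: Compound 1 156/295 = 52.9%, Regimen X 143/274 = 52.2% → Compound 1
Regimen X wins each disease group but Compound 1 wins overall — the comparison reverses. Regimen X's patients skew toward stage IV, which has a lower base rate.

Yes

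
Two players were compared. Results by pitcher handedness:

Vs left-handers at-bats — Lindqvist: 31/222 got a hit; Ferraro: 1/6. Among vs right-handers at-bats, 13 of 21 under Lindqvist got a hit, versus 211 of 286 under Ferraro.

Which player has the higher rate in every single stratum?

Vs left-handers: Lindqvist 31/222 = 14.0%, Ferraro 1/6 = 16.7% → Ferraro
Vs right-handers: Lindqvist 13/21 = 61.9%, Ferraro 211/286 = 73.8% → Ferraro
Ferraro has the higher rate in both groups.

Ferraro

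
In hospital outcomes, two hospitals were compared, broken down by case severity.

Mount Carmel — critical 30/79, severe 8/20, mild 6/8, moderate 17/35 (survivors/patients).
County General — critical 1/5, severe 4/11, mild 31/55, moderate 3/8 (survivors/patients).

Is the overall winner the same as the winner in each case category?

Critical: Mount Carmel 30/79 = 38.0%, County General 1/5 = 20.0% → Mount Carmel
Severe: Mount Carmel 8/20 = 40.0%, County General 4/11 = 36.4% → Mount Carmel
Mild: Mount Carmel 6/8 = 75.0%, County General 31/55 = 56.4% → Mount Carmel
Moderate: Mount Carmel 17/35 = 48.6%, County General 3/8 = 37.5% → Mount Carmel
Overall: Mount Carmel 61/142 = 43.0%, County General 39/79 = 49.4% → County General
Mount Carmel wins each case group but County General wins overall — the comparison reverses. Mount Carmel's patients skew toward critical, which has a lower base rate.

No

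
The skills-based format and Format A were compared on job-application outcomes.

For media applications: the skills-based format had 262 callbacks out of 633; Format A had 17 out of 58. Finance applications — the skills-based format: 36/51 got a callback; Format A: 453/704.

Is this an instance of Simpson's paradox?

Yes

Media: the skills-based format 262/633 = 41.4%, Format A 17/58 = 29.3% → the skills-based format
Finance: the skills-based format 36/51 = 70.6%, Format A 453/704 = 64.3% → the skills-based format
Overall: the skills-based format 298/684 = 43.6%, Format A 470/762 = 61.7% → Format A
The skills-based format wins each industry group but Format A wins overall — the comparison reverses. The skills-based format's applications skew toward media, which has a lower base rate.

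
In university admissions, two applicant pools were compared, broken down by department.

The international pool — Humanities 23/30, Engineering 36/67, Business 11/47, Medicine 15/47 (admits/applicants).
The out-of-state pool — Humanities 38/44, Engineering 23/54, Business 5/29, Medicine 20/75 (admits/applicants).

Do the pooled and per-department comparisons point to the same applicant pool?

No

Humanities: the international pool 23/30 = 76.7%, the out-of-state pool 38/44 = 86.4% → the out-of-state pool
Engineering: the international pool 36/67 = 53.7%, the out-of-state pool 23/54 = 42.6% → the international pool
Business: the international pool 11/47 = 23.4%, the out-of-state pool 5/29 = 17.2% → the international pool
Medicine: the international pool 15/47 = 31.9%, the out-of-state pool 20/75 = 26.7% → the international pool
Overall: the international pool 85/191 = 44.5%, the out-of-state pool 86/202 = 42.6% → the international pool
Neither sweeps: the international pool wins 3 of 4 groups, the out-of-state pool wins 1. The international pool wins overall but not every group — no Simpson reversal.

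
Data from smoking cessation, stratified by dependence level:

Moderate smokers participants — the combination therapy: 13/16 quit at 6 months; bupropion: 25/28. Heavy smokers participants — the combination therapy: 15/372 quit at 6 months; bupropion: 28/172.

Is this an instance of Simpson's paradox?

No

Moderate smokers: the combination therapy 13/16 = 81.2%, bupropion 25/28 = 89.3% → bupropion
Heavy smokers: the combination therapy 15/372 = 4.0%, bupropion 28/172 = 16.3% → bupropion
Overall: the combination therapy 28/388 = 7.2%, bupropion 53/200 = 26.5% → bupropion
Bupropion wins overall and in every dependence group — no reversal.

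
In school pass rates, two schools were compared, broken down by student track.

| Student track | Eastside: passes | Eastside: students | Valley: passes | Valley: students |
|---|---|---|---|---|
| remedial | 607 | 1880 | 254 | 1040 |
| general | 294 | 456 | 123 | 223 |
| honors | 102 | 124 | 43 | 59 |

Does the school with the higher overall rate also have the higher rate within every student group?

Yes

Remedial: Eastside 607/1880 = 32.3%, Valley 254/1040 = 24.4% → Eastside
General: Eastside 294/456 = 64.5%, Valley 123/223 = 55.2% → Eastside
Honors: Eastside 102/124 = 82.3%, Valley 43/59 = 72.9% → Eastside
Overall: Eastside 1003/2460 = 40.8%, Valley 420/1322 = 31.8% → Eastside
Eastside wins overall and in every student group — no reversal.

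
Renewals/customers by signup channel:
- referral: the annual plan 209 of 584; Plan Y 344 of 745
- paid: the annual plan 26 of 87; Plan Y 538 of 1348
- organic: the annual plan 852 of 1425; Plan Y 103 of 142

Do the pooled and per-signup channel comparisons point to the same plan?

No

Referral: the annual plan 209/584 = 35.8%, Plan Y 344/745 = 46.2% → Plan Y
Paid: the annual plan 26/87 = 29.9%, Plan Y 538/1348 = 39.9% → Plan Y
Organic: the annual plan 852/1425 = 59.8%, Plan Y 103/142 = 72.5% → Plan Y
Overall: the annual plan 1087/2096 = 51.9%, Plan Y 985/2235 = 44.1% → the annual plan
Plan Y wins each signup group but the annual plan wins overall — the comparison reverses. Plan Y's customers skew toward paid, which has a lower base rate.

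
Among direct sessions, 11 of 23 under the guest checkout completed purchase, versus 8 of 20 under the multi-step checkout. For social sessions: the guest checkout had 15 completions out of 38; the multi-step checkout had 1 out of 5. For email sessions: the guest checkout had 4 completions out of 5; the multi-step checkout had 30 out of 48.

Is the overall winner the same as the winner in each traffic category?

No

Direct: the guest checkout 11/23 = 47.8%, the multi-step checkout 8/20 = 40.0% → the guest checkout
Social: the guest checkout 15/38 = 39.5%, the multi-step checkout 1/5 = 20.0% → the guest checkout
Email: the guest checkout 4/5 = 80.0%, the multi-step checkout 30/48 = 62.5% → the guest checkout
Overall: the guest checkout 30/66 = 45.5%, the multi-step checkout 39/73 = 53.4% → the multi-step checkout
The guest checkout wins each traffic group but the multi-step checkout wins overall — the comparison reverses. The guest checkout's sessions skew toward social, which has a lower base rate.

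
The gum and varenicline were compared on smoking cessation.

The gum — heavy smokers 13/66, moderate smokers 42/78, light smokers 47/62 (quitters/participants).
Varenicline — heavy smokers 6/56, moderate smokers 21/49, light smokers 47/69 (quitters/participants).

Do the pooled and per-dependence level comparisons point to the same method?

Yes

Heavy smokers: the gum 13/66 = 19.7%, varenicline 6/56 = 10.7% → the gum
Moderate smokers: the gum 42/78 = 53.8%, varenicline 21/49 = 42.9% → the gum
Light smokers: the gum 47/62 = 75.8%, varenicline 47/69 = 68.1% → the gum
Overall: the gum 102/206 = 49.5%, varenicline 74/174 = 42.5% → the gum
The gum wins overall and in every dependence group — no reversal.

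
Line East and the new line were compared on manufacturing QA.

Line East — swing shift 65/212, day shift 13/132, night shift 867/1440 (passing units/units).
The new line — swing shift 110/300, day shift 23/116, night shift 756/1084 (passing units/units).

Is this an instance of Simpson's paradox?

Swing shift: Line East 65/212 = 30.7%, the new line 110/300 = 36.7% → the new line
Day shift: Line East 13/132 = 9.8%, the new line 23/116 = 19.8% → the new line
Night shift: Line East 867/1440 = 60.2%, the new line 756/1084 = 69.7% → the new line
Overall: Line East 945/1784 = 53.0%, the new line 889/1500 = 59.3% → the new line
The new line wins overall and in every shift group — no reversal.

No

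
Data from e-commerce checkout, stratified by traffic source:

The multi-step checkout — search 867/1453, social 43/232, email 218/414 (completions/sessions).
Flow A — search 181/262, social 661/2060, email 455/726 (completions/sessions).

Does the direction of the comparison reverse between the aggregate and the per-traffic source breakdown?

Yes

Search: the multi-step checkout 867/1453 = 59.7%, Flow A 181/262 = 69.1% → Flow A
Social: the multi-step checkout 43/232 = 18.5%, Flow A 661/2060 = 32.1% → Flow A
Email: the multi-step checkout 218/414 = 52.7%, Flow A 455/726 = 62.7% → Flow A
Overall: the multi-step checkout 1128/2099 = 53.7%, Flow A 1297/3048 = 42.6% → the multi-step checkout
Flow A wins each traffic group but the multi-step checkout wins overall — the comparison reverses. Flow A's sessions skew toward social, which has a lower base rate.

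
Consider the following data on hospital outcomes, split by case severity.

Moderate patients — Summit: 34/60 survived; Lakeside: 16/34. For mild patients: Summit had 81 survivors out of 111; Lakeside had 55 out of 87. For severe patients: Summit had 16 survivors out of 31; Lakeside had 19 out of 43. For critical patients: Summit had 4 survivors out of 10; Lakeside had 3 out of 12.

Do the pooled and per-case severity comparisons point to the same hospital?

Moderate: Summit 34/60 = 56.7%, Lakeside 16/34 = 47.1% → Summit
Mild: Summit 81/111 = 73.0%, Lakeside 55/87 = 63.2% → Summit
Severe: Summit 16/31 = 51.6%, Lakeside 19/43 = 44.2% → Summit
Critical: Summit 4/10 = 40.0%, Lakeside 3/12 = 25.0% → Summit
Overall: Summit 135/212 = 63.7%, Lakeside 93/176 = 52.8% → Summit
Summit wins overall and in every case group — no reversal.

Yes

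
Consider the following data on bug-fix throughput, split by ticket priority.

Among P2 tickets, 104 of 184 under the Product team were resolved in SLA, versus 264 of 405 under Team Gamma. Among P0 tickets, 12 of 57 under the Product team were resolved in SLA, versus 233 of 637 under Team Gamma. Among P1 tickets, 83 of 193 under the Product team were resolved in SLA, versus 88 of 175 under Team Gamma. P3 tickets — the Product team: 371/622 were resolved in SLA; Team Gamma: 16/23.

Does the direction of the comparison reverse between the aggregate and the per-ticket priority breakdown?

P2: the Product team 104/184 = 56.5%, Team Gamma 264/405 = 65.2% → Team Gamma
P0: the Product team 12/57 = 21.1%, Team Gamma 233/637 = 36.6% → Team Gamma
P1: the Product team 83/193 = 43.0%, Team Gamma 88/175 = 50.3% → Team Gamma
P3: the Product team 371/622 = 59.6%, Team Gamma 16/23 = 69.6% → Team Gamma
Overall: the Product team 570/1056 = 54.0%, Team Gamma 601/1240 = 48.5% → the Product team
Team Gamma wins each ticket group but the Product team wins overall — the comparison reverses. Team Gamma's tickets skew toward P0, which has a lower base rate.

Yes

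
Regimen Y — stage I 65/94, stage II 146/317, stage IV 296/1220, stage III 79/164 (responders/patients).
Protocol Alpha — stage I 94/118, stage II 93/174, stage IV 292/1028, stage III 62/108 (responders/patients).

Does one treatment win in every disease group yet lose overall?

No

Stage I: Regimen Y 65/94 = 69.1%, Protocol Alpha 94/118 = 79.7% → Protocol Alpha
Stage II: Regimen Y 146/317 = 46.1%, Protocol Alpha 93/174 = 53.4% → Protocol Alpha
Stage IV: Regimen Y 296/1220 = 24.3%, Protocol Alpha 292/1028 = 28.4% → Protocol Alpha
Stage III: Regimen Y 79/164 = 48.2%, Protocol Alpha 62/108 = 57.4% → Protocol Alpha
Overall: Regimen Y 586/1795 = 32.6%, Protocol Alpha 541/1428 = 37.9% → Protocol Alpha
Protocol Alpha wins overall and in every disease group — no reversal.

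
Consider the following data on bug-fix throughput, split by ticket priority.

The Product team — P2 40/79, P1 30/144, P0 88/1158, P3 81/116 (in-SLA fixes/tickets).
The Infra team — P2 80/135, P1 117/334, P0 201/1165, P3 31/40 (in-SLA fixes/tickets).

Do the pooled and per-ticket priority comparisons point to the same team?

P2: the Product team 40/79 = 50.6%, the Infra team 80/135 = 59.3% → the Infra team
P1: the Product team 30/144 = 20.8%, the Infra team 117/334 = 35.0% → the Infra team
P0: the Product team 88/1158 = 7.6%, the Infra team 201/1165 = 17.3% → the Infra team
P3: the Product team 81/116 = 69.8%, the Infra team 31/40 = 77.5% → the Infra team
Overall: the Product team 239/1497 = 16.0%, the Infra team 429/1674 = 25.6% → the Infra team
The Infra team wins overall and in every ticket group — no reversal.

Yes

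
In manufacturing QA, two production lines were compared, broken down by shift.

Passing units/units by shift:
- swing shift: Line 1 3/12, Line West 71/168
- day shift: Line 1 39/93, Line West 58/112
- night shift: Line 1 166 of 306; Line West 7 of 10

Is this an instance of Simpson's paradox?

Swing shift: Line 1 3/12 = 25.0%, Line West 71/168 = 42.3% → Line West
Day shift: Line 1 39/93 = 41.9%, Line West 58/112 = 51.8% → Line West
Night shift: Line 1 166/306 = 54.2%, Line West 7/10 = 70.0% → Line West
Overall: Line 1 208/411 = 50.6%, Line West 136/290 = 46.9% → Line 1
Line West wins each shift group but Line 1 wins overall — the comparison reverses. Line West's units skew toward swing shift, which has a lower base rate.

Yes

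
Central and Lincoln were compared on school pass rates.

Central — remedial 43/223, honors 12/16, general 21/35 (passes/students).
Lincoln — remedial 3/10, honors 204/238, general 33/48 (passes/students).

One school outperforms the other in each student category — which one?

Lincoln

Remedial: Central 43/223 = 19.3%, Lincoln 3/10 = 30.0% → Lincoln
Honors: Central 12/16 = 75.0%, Lincoln 204/238 = 85.7% → Lincoln
General: Central 21/35 = 60.0%, Lincoln 33/48 = 68.8% → Lincoln
Lincoln has the higher rate in all 3 groups.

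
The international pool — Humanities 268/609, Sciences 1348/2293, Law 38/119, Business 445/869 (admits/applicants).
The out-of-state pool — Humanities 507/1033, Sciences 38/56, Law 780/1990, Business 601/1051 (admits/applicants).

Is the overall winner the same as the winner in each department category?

Humanities: the international pool 268/609 = 44.0%, the out-of-state pool 507/1033 = 49.1% → the out-of-state pool
Sciences: the international pool 1348/2293 = 58.8%, the out-of-state pool 38/56 = 67.9% → the out-of-state pool
Law: the international pool 38/119 = 31.9%, the out-of-state pool 780/1990 = 39.2% → the out-of-state pool
Business: the international pool 445/869 = 51.2%, the out-of-state pool 601/1051 = 57.2% → the out-of-state pool
Overall: the international pool 2099/3890 = 54.0%, the out-of-state pool 1926/4130 = 46.6% → the international pool
The out-of-state pool wins each department group but the international pool wins overall — the comparison reverses. The out-of-state pool's applicants skew toward Law, which has a lower base rate.

No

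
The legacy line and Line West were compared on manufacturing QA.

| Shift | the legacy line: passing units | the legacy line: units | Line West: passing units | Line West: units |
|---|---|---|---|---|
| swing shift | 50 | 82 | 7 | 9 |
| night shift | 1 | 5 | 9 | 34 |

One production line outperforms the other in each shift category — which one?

Swing shift: the legacy line 50/82 = 61.0%, Line West 7/9 = 77.8% → Line West
Night shift: the legacy line 1/5 = 20.0%, Line West 9/34 = 26.5% → Line West
Line West has the higher rate in both groups.

Line West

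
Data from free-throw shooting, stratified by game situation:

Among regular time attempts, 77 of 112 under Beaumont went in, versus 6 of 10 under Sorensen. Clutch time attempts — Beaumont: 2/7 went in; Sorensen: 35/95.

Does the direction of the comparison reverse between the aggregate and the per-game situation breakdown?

No

Regular time: Beaumont 77/112 = 68.8%, Sorensen 6/10 = 60.0% → Beaumont
Clutch time: Beaumont 2/7 = 28.6%, Sorensen 35/95 = 36.8% → Sorensen
Overall: Beaumont 79/119 = 66.4%, Sorensen 41/105 = 39.0% → Beaumont
Neither sweeps: Beaumont wins 1 of 2 groups, Sorensen wins 1. Beaumont wins overall but not every group — no Simpson reversal.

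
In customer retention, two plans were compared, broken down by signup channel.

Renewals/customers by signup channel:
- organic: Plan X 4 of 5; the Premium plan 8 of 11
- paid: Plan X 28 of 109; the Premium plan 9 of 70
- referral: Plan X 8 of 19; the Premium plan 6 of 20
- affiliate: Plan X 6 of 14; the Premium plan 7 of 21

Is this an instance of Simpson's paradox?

Organic: Plan X 4/5 = 80.0%, the Premium plan 8/11 = 72.7% → Plan X
Paid: Plan X 28/109 = 25.7%, the Premium plan 9/70 = 12.9% → Plan X
Referral: Plan X 8/19 = 42.1%, the Premium plan 6/20 = 30.0% → Plan X
Affiliate: Plan X 6/14 = 42.9%, the Premium plan 7/21 = 33.3% → Plan X
Overall: Plan X 46/147 = 31.3%, the Premium plan 30/122 = 24.6% → Plan X
Plan X wins overall and in every signup group — no reversal.

No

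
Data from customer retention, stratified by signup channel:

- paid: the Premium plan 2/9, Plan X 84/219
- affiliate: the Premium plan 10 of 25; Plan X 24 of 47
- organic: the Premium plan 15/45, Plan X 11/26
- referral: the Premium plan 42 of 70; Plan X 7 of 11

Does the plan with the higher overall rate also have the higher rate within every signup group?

No

Paid: the Premium plan 2/9 = 22.2%, Plan X 84/219 = 38.4% → Plan X
Affiliate: the Premium plan 10/25 = 40.0%, Plan X 24/47 = 51.1% → Plan X
Organic: the Premium plan 15/45 = 33.3%, Plan X 11/26 = 42.3% → Plan X
Referral: the Premium plan 42/70 = 60.0%, Plan X 7/11 = 63.6% → Plan X
Overall: the Premium plan 69/149 = 46.3%, Plan X 126/303 = 41.6% → the Premium plan
Plan X wins each signup group but the Premium plan wins overall — the comparison reverses. Plan X's customers skew toward paid, which has a lower base rate.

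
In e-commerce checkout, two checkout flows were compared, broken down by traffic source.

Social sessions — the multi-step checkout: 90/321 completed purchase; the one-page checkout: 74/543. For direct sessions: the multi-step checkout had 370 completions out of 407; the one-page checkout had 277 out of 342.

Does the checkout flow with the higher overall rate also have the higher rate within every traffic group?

Social: the multi-step checkout 90/321 = 28.0%, the one-page checkout 74/543 = 13.6% → the multi-step checkout
Direct: the multi-step checkout 370/407 = 90.9%, the one-page checkout 277/342 = 81.0% → the multi-step checkout
Overall: the multi-step checkout 460/728 = 63.2%, the one-page checkout 351/885 = 39.7% → the multi-step checkout
The multi-step checkout wins overall and in every traffic group — no reversal.

Yes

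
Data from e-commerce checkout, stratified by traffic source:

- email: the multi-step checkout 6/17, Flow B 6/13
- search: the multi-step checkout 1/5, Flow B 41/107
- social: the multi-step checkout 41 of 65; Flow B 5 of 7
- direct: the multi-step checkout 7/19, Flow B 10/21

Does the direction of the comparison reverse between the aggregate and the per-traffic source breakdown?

Yes

Email: the multi-step checkout 6/17 = 35.3%, Flow B 6/13 = 46.2% → Flow B
Search: the multi-step checkout 1/5 = 20.0%, Flow B 41/107 = 38.3% → Flow B
Social: the multi-step checkout 41/65 = 63.1%, Flow B 5/7 = 71.4% → Flow B
Direct: the multi-step checkout 7/19 = 36.8%, Flow B 10/21 = 47.6% → Flow B
Overall: the multi-step checkout 55/106 = 51.9%, Flow B 62/148 = 41.9% → the multi-step checkout
Flow B wins each traffic group but the multi-step checkout wins overall — the comparison reverses. Flow B's sessions skew toward search, which has a lower base rate.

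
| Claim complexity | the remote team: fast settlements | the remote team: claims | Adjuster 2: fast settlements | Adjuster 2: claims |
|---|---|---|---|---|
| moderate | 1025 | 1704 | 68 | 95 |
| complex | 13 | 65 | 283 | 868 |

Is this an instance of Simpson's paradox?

Moderate: the remote team 1025/1704 = 60.2%, Adjuster 2 68/95 = 71.6% → Adjuster 2
Complex: the remote team 13/65 = 20.0%, Adjuster 2 283/868 = 32.6% → Adjuster 2
Overall: the remote team 1038/1769 = 58.7%, Adjuster 2 351/963 = 36.4% → the remote team
Adjuster 2 wins each claim group but the remote team wins overall — the comparison reverses. Adjuster 2's claims skew toward complex, which has a lower base rate.

Yes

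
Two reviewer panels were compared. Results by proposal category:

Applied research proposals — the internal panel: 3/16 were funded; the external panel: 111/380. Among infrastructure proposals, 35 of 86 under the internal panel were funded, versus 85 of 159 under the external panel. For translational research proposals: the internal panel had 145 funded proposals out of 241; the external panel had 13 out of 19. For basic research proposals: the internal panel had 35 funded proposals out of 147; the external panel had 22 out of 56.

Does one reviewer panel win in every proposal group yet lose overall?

Yes

Applied research: the internal panel 3/16 = 18.8%, the external panel 111/380 = 29.2% → the external panel
Infrastructure: the internal panel 35/86 = 40.7%, the external panel 85/159 = 53.5% → the external panel
Translational research: the internal panel 145/241 = 60.2%, the external panel 13/19 = 68.4% → the external panel
Basic research: the internal panel 35/147 = 23.8%, the external panel 22/56 = 39.3% → the external panel
Overall: the internal panel 218/490 = 44.5%, the external panel 231/614 = 37.6% → the internal panel
The external panel wins each proposal group but the internal panel wins overall — the comparison reverses. The external panel's proposals skew toward applied research, which has a lower base rate.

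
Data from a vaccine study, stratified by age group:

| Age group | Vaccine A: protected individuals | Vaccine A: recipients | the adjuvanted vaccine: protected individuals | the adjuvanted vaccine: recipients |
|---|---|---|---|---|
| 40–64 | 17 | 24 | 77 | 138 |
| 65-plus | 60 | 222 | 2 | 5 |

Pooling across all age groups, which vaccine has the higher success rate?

40–64: Vaccine A 17/24 = 70.8%, the adjuvanted vaccine 77/138 = 55.8% → Vaccine A
65-plus: Vaccine A 60/222 = 27.0%, the adjuvanted vaccine 2/5 = 40.0% → the adjuvanted vaccine
Overall: Vaccine A 77/246 = 31.3%, the adjuvanted vaccine 79/143 = 55.2% → the adjuvanted vaccine
(Neither sweeps every age group, but the adjuvanted vaccine has the higher pooled rate.)

the adjuvanted vaccine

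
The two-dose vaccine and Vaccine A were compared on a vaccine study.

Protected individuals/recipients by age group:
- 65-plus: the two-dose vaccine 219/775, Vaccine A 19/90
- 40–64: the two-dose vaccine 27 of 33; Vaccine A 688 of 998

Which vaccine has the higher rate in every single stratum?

the two-dose vaccine

65-plus: the two-dose vaccine 219/775 = 28.3%, Vaccine A 19/90 = 21.1% → the two-dose vaccine
40–64: the two-dose vaccine 27/33 = 81.8%, Vaccine A 688/998 = 68.9% → the two-dose vaccine
The two-dose vaccine has the higher rate in both groups.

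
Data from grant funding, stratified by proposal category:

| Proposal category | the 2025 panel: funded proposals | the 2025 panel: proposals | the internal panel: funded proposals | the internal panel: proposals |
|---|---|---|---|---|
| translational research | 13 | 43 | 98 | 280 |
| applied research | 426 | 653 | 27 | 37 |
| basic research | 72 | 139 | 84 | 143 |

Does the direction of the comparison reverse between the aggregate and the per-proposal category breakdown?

Yes

Translational research: the 2025 panel 13/43 = 30.2%, the internal panel 98/280 = 35.0% → the internal panel
Applied research: the 2025 panel 426/653 = 65.2%, the internal panel 27/37 = 73.0% → the internal panel
Basic research: the 2025 panel 72/139 = 51.8%, the internal panel 84/143 = 58.7% → the internal panel
Overall: the 2025 panel 511/835 = 61.2%, the internal panel 209/460 = 45.4% → the 2025 panel
The internal panel wins each proposal group but the 2025 panel wins overall — the comparison reverses. The internal panel's proposals skew toward translational research, which has a lower base rate.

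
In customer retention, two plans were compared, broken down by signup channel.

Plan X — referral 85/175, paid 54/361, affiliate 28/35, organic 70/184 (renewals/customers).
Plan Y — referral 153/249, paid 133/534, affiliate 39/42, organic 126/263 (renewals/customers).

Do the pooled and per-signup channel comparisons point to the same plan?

Yes

Referral: Plan X 85/175 = 48.6%, Plan Y 153/249 = 61.4% → Plan Y
Paid: Plan X 54/361 = 15.0%, Plan Y 133/534 = 24.9% → Plan Y
Affiliate: Plan X 28/35 = 80.0%, Plan Y 39/42 = 92.9% → Plan Y
Organic: Plan X 70/184 = 38.0%, Plan Y 126/263 = 47.9% → Plan Y
Overall: Plan X 237/755 = 31.4%, Plan Y 451/1088 = 41.5% → Plan Y
Plan Y wins overall and in every signup group — no reversal.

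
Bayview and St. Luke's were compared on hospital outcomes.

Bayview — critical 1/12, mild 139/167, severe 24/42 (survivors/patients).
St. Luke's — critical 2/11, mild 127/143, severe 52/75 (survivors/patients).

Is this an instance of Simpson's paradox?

No

Critical: Bayview 1/12 = 8.3%, St. Luke's 2/11 = 18.2% → St. Luke's
Mild: Bayview 139/167 = 83.2%, St. Luke's 127/143 = 88.8% → St. Luke's
Severe: Bayview 24/42 = 57.1%, St. Luke's 52/75 = 69.3% → St. Luke's
Overall: Bayview 164/221 = 74.2%, St. Luke's 181/229 = 79.0% → St. Luke's
St. Luke's wins overall and in every case group — no reversal.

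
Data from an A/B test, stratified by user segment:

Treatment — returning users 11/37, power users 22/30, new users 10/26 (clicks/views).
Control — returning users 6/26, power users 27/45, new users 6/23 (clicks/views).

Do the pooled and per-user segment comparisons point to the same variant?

Returning users: Treatment 11/37 = 29.7%, Control 6/26 = 23.1% → Treatment
Power users: Treatment 22/30 = 73.3%, Control 27/45 = 60.0% → Treatment
New users: Treatment 10/26 = 38.5%, Control 6/23 = 26.1% → Treatment
Overall: Treatment 43/93 = 46.2%, Control 39/94 = 41.5% → Treatment
Treatment wins overall and in every user group — no reversal.

Yes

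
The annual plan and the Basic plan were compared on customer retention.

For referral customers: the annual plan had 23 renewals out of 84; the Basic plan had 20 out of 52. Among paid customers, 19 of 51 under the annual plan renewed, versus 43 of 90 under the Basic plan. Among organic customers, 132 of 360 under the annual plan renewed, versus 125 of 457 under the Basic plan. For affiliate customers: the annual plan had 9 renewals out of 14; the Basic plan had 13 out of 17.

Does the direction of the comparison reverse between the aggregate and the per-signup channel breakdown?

Referral: the annual plan 23/84 = 27.4%, the Basic plan 20/52 = 38.5% → the Basic plan
Paid: the annual plan 19/51 = 37.3%, the Basic plan 43/90 = 47.8% → the Basic plan
Organic: the annual plan 132/360 = 36.7%, the Basic plan 125/457 = 27.4% → the annual plan
Affiliate: the annual plan 9/14 = 64.3%, the Basic plan 13/17 = 76.5% → the Basic plan
Overall: the annual plan 183/509 = 36.0%, the Basic plan 201/616 = 32.6% → the annual plan
Neither sweeps: the annual plan wins 1 of 4 groups, the Basic plan wins 3. The annual plan wins overall but not every group — no Simpson reversal.

No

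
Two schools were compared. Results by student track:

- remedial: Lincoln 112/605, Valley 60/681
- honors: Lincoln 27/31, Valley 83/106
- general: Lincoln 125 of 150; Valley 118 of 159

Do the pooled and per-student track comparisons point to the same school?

Remedial: Lincoln 112/605 = 18.5%, Valley 60/681 = 8.8% → Lincoln
Honors: Lincoln 27/31 = 87.1%, Valley 83/106 = 78.3% → Lincoln
General: Lincoln 125/150 = 83.3%, Valley 118/159 = 74.2% → Lincoln
Overall: Lincoln 264/786 = 33.6%, Valley 261/946 = 27.6% → Lincoln
Lincoln wins overall and in every student group — no reversal.

Yes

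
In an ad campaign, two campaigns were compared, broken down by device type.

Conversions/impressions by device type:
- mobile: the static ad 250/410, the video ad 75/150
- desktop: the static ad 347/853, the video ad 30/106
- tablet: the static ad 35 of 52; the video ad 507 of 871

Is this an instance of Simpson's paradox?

Mobile: the static ad 250/410 = 61.0%, the video ad 75/150 = 50.0% → the static ad
Desktop: the static ad 347/853 = 40.7%, the video ad 30/106 = 28.3% → the static ad
Tablet: the static ad 35/52 = 67.3%, the video ad 507/871 = 58.2% → the static ad
Overall: the static ad 632/1315 = 48.1%, the video ad 612/1127 = 54.3% → the video ad
The static ad wins each device group but the video ad wins overall — the comparison reverses. The static ad's impressions skew toward desktop, which has a lower base rate.

Yes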